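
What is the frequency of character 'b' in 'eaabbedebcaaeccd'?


Scanning 'eaabbedebcaaeccd' for 'b':
  Position 3: 'b' -> MATCH (count: 1)
  Position 4: 'b' -> MATCH (count: 2)
  Position 8: 'b' -> MATCH (count: 3)
Total occurrences of 'b': 3

3


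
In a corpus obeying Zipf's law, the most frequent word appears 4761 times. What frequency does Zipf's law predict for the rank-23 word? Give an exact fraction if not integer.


Zipf's law: freq(rank) = f1 / rank
f1 = 4761, rank = 23
freq = 4761 / 23
= 207

207


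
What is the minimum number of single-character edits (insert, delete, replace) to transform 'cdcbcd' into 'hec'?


Building DP table for s1='cdcbcd' (len 6) and s2='hec' (len 3):
       h  e  c
    0  1  2  3
  c 1  1  2  2
  d 2  2  2  3
  c 3  3  3  2
  b 4  4  4  3
  c 5  5  5  4
  d 6  6  6  5
Edit distance = dp[6][3] = 5

5


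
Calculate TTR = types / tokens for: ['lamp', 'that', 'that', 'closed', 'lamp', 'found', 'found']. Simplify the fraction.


Tokens: 7
Unique types: ('closed', 'found', 'lamp', 'that') = 4
TTR = 4/7
Already in lowest terms.

4/7


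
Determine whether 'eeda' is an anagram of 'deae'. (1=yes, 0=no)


Sort characters of 'eeda': 'adee'
Sort characters of 'deae': 'adee'
Sorted forms match -> they ARE anagrams
Result: 1

1


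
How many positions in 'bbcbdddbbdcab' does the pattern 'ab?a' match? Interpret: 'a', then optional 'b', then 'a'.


Pattern: ab?a means 'a', then optional 'b', then 'a'.
Scanning 'bbcbdddbbdcab' position-by-position:
  Pos 0: window 'bbc' -> no
  Pos 1: window 'bcb' -> no
  Pos 2: window 'cbd' -> no
  Pos 3: window 'bdd' -> no
  Pos 4: window 'ddd' -> no
  Pos 5: window 'ddb' -> no
  Pos 6: window 'dbb' -> no
  Pos 7: window 'bbd' -> no
  Pos 8: window 'bdc' -> no
  Pos 9: window 'dca' -> no
  Pos 10: window 'cab' -> no
  Pos 11: window 'ab' -> no
  Pos 12: window 'b' -> no
Total matches: 0

0


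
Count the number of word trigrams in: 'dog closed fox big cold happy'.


Word trigrams from [6] words:
  Trigram 1: (dog closed fox)
  Trigram 2: (closed fox big)
  Trigram 3: (fox big cold)
  Trigram 4: (big cold happy)
Total word trigrams: 6 - 2 = 4

4


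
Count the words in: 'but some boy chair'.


Counting words by splitting on spaces:
  Word 1: 'but'
  Word 2: 'some'
  Word 3: 'boy'
  Word 4: 'chair'
Total words: 4

4


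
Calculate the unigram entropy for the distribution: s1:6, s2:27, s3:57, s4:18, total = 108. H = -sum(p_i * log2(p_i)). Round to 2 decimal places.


Computing entropy H = -sum(p_i * log2(p_i)):
  s1: p = 6/108 = 0.0556, -p*log2(p) = 0.2317
  s2: p = 27/108 = 0.2500, -p*log2(p) = 0.5000
  s3: p = 57/108 = 0.5278, -p*log2(p) = 0.4866
  s4: p = 18/108 = 0.1667, -p*log2(p) = 0.4308
H = sum of terms = 1.6491
Rounded to 2 decimals: 1.65

1.65


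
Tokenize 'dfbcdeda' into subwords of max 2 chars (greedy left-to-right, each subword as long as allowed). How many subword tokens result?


'dfbcdeda' has 8 characters.
Chunking with max size 2:
  Chunk 1: 'df' (positions 0-1)
  Chunk 2: 'bc' (positions 2-3)
  Chunk 3: 'de' (positions 4-5)
  Chunk 4: 'da' (positions 6-7)
Total chunks: ceil(8 / 2) = 4

4


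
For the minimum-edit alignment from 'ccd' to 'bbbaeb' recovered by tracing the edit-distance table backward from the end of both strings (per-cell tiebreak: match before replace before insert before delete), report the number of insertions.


Edit distance = 6. Backtracking from cell (3, 6) with preference match > replace > insert > delete,
then listing the resulting alignment 'ccd' -> 'bbbaeb' left to right:
  Step 1: insert 'b' [insertion #1]
  Step 2: insert 'b' [insertion #2]
  Step 3: insert 'b' [insertion #3]
  Step 4: replace c->a
  Step 5: replace c->e
  Step 6: replace d->b
Total insertions: 3

3


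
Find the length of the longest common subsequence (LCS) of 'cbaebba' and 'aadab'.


DP table for LCS of 'cbaebba' and 'aadab':
       a  a  d  a  b
    0  0  0  0  0  0
  c 0  0  0  0  0  0
  b 0  0  0  0  0  1
  a 0  1  1  1  1  1
  e 0  1  1  1  1  1
  b 0  1  1  1  1  2
  b 0  1  1  1  1  2
  a 0  1  2  2  2  2
LCS: 'ab'
LCS length = 2

2


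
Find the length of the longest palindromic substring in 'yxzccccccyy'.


Scanning 'yxzccccccyy' for palindromic substrings.
Substring at positions 3-8: 'cccccc'.
Check: reverse('cccccc') = 'cccccc' -> palindrome confirmed.
Neighbouring characters ('z' / 'y') break symmetry, so it cannot extend further.
No longer palindromic substring exists; longest length = 6

6


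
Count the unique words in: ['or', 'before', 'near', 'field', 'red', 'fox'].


Listing all tokens and tracking unique types:
  Token 1: 'or' -> NEW (unique so far: 1)
  Token 2: 'before' -> NEW (unique so far: 2)
  Token 3: 'near' -> NEW (unique so far: 3)
  Token 4: 'field' -> NEW (unique so far: 4)
  Token 5: 'red' -> NEW (unique so far: 5)
  Token 6: 'fox' -> NEW (unique so far: 6)
Unique types: ('before', 'field', 'fox', 'near', 'or', 'red')
Vocabulary size: 6

6


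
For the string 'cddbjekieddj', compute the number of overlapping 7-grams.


String 'cddbjekieddj' has length L = 12.
Number of overlapping n-grams = L - n + 1
Substituting: 12 - 7 + 1 = 6

6


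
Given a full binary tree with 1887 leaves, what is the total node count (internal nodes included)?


Leaf nodes (terminals): 1887
Internal nodes = n - 1 = 1887 - 1 = 1886
Total = leaves + internal = 1887 + 1886 = 3773

3773


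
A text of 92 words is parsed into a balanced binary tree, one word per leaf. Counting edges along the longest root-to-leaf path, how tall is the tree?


In a balanced binary tree with n leaves the deepest leaf is ceil(log2(n)) edges below the root.
log2(92) = 6.5236
ceil(6.5236) = 7
height (edges) = 7

7


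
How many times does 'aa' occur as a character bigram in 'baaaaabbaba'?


Scanning 'baaaaabbaba' for bigram 'aa':
  Position 0: 'ba' -> no
  Position 1: 'aa' -> MATCH
  Position 2: 'aa' -> MATCH
  Position 3: 'aa' -> MATCH
  Position 4: 'aa' -> MATCH
  Position 5: 'ab' -> no
  Position 6: 'bb' -> no
  Position 7: 'ba' -> no
  Position 8: 'ab' -> no
  Position 9: 'ba' -> no
Total matches: 4

4


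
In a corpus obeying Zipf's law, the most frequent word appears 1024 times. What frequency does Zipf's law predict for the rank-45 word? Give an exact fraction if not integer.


Zipf's law: freq(rank) = f1 / rank
f1 = 1024, rank = 45
freq = 1024 / 45
GCD(1024, 45) = 1
Simplified: 1024/45

1024/45


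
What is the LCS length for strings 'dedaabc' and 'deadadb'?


DP table for LCS of 'dedaabc' and 'deadadb':
       d  e  a  d  a  d  b
    0  0  0  0  0  0  0  0
  d 0  1  1  1  1  1  1  1
  e 0  1  2  2  2  2  2  2
  d 0  1  2  2  3  3  3  3
  a 0  1  2  3  3  4  4  4
  a 0  1  2  3  3  4  4  4
  b 0  1  2  3  3  4  4  5
  c 0  1  2  3  3  4  4  5
LCS: 'dedab'
LCS length = 5

5


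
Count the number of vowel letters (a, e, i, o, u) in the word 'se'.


Scanning each character of 'se':
  Position 1: 's' -> consonant (running count: 0)
  Position 2: 'e' -> vowel (running count: 1)
Total vowels: 1

1


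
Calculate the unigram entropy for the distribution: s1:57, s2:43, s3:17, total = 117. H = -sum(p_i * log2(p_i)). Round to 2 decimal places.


Computing entropy H = -sum(p_i * log2(p_i)):
  s1: p = 57/117 = 0.4872, -p*log2(p) = 0.5054
  s2: p = 43/117 = 0.3675, -p*log2(p) = 0.5307
  s3: p = 17/117 = 0.1453, -p*log2(p) = 0.4044
H = sum of terms = 1.4405
Rounded to 2 decimals: 1.44

1.44


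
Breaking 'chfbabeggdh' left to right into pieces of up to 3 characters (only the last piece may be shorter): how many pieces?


'chfbabeggdh' has 11 characters.
Chunking with max size 3:
  Chunk 1: 'chf' (positions 0-2)
  Chunk 2: 'bab' (positions 3-5)
  Chunk 3: 'egg' (positions 6-8)
  Chunk 4: 'dh' (positions 9-10)
Total chunks: ceil(11 / 3) = 4

4


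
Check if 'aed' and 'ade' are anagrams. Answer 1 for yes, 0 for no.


Sort characters of 'aed': 'ade'
Sort characters of 'ade': 'ade'
Sorted forms match -> they ARE anagrams
Result: 1

1


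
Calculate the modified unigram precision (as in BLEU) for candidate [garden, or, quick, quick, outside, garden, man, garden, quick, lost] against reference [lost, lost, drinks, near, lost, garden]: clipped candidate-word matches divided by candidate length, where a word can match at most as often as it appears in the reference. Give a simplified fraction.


Reference word counts: {'drinks': 1, 'garden': 1, 'lost': 3, 'near': 1}
Checking each candidate word (with clipping):
  'garden' -> in reference (ref count 1, used 1/1) -> match (matches: 1)
  'or' -> not in reference -> no match (matches: 1)
  'quick' -> not in reference -> no match (matches: 1)
  'quick' -> not in reference -> no match (matches: 1)
  'outside' -> not in reference -> no match (matches: 1)
  'garden' -> ref count 1 already used up (1/1) -> clipped, no match (matches: 1)
  'man' -> not in reference -> no match (matches: 1)
  'garden' -> ref count 1 already used up (1/1) -> clipped, no match (matches: 1)
  'quick' -> not in reference -> no match (matches: 1)
  'lost' -> in reference (ref count 3, used 1/3) -> match (matches: 2)
Clipped matches: 2, Candidate length: 10
Precision = 2/10 = 1/5

1/5


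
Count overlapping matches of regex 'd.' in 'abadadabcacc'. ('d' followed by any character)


Pattern: d. means 'd' followed by any character.
Scanning 'abadadabcacc' position-by-position:
  Pos 0: window 'ab' -> no
  Pos 1: window 'ba' -> no
  Pos 2: window 'ad' -> no
  Pos 3: window 'da' -> MATCH
  Pos 4: window 'ad' -> no
  Pos 5: window 'da' -> MATCH
  Pos 6: window 'ab' -> no
  Pos 7: window 'bc' -> no
  Pos 8: window 'ca' -> no
  Pos 9: window 'ac' -> no
  Pos 10: window 'cc' -> no
  Pos 11: window 'c' -> no
Total matches: 2

2


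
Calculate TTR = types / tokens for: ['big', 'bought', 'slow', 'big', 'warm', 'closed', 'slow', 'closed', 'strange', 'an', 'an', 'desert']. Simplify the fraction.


Tokens: 12
Unique types: ('an', 'big', 'bought', 'closed', 'desert', 'slow', 'strange', 'warm') = 8
TTR = 8/12
Simplify: divide both by 4 -> 2/3
TTR = 2/3

2/3


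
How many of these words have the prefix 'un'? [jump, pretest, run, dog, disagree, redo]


Checking each word for prefix 'un':
  'jump' -> no (count: 0)
  'pretest' -> no (count: 0)
  'run' -> no (count: 0)
  'dog' -> no (count: 0)
  'disagree' -> no (count: 0)
  'redo' -> no (count: 0)
Total with prefix 'un': 0

0


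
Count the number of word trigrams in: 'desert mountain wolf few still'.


Word trigrams from [5] words:
  Trigram 1: (desert mountain wolf)
  Trigram 2: (mountain wolf few)
  Trigram 3: (wolf few still)
Total word trigrams: 5 - 2 = 3

3


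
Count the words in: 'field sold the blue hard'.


Counting words by splitting on spaces:
  Word 1: 'field'
  Word 2: 'sold'
  Word 3: 'the'
  Word 4: 'blue'
  Word 5: 'hard'
Total words: 5

5


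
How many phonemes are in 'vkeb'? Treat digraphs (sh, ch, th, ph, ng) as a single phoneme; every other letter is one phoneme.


Parsing 'vkeb' greedily, digraphs first:
  'v' -> consonant phoneme (phonemes so far: 1)
  'k' -> consonant phoneme (phonemes so far: 2)
  'e' -> vowel phoneme (phonemes so far: 3)
  'b' -> consonant phoneme (phonemes so far: 4)
Total phonemes: 4

4


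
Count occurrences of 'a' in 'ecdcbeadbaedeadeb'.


Scanning 'ecdcbeadbaedeadeb' for 'a':
  Position 6: 'a' -> MATCH (count: 1)
  Position 9: 'a' -> MATCH (count: 2)
  Position 13: 'a' -> MATCH (count: 3)
Total occurrences of 'a': 3

3


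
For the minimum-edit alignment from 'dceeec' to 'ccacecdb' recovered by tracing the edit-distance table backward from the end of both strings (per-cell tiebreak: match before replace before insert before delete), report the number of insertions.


Edit distance = 5. Backtracking from cell (6, 8) with preference match > replace > insert > delete,
then listing the resulting alignment 'dceeec' -> 'ccacecdb' left to right:
  Step 1: replace d->c
  Step 2: keep 'c'
  Step 3: replace e->a
  Step 4: replace e->c
  Step 5: keep 'e'
  Step 6: keep 'c'
  Step 7: insert 'd' [insertion #1]
  Step 8: insert 'b' [insertion #2]
Total insertions: 2

2


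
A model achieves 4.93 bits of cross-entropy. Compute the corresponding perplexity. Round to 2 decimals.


Perplexity formula: PP = 2^H
H = 4.93
PP = 2^4.93
Decompose: 2^4.93 = 2^4 * 2^0.93
2^4 = 16, 2^0.93 ~ 1.9052760
PP ~ 16 * 1.9052760 = 30.4844160
Rounded to 2 decimals: 30.48

30.48


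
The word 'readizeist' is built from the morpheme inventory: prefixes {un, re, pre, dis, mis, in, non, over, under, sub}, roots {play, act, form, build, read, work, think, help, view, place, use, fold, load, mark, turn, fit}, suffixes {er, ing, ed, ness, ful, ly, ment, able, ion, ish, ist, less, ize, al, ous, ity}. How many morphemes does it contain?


Segmenting 'readizeist' against the inventory:
  'read' -> root (morpheme 1)
  'ize' -> suffix (morpheme 2)
  'ist' -> suffix (morpheme 3)
Total morphemes: 3

3


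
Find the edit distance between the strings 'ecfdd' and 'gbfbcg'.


Building DP table for s1='ecfdd' (len 5) and s2='gbfbcg' (len 6):
       g  b  f  b  c  g
    0  1  2  3  4  5  6
  e 1  1  2  3  4  5  6
  c 2  2  2  3  4  4  5
  f 3  3  3  2  3  4  5
  d 4  4  4  3  3  4  5
  d 5  5  5  4  4  4  5
Edit distance = dp[5][6] = 5

5


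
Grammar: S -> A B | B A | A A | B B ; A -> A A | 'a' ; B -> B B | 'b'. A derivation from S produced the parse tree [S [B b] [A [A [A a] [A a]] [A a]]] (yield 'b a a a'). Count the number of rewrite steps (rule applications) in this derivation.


Every bracketed nonterminal node [X ...] in the tree is produced by exactly one rule application.
Reading the tree off as a leftmost derivation:
  Step 1: S  =>  B A   (applied S -> B A)
  Step 2: B A  =>  b A   (applied B -> b)
  Step 3: b A  =>  b A A   (applied A -> A A)
  Step 4: b A A  =>  b A A A   (applied A -> A A)
  Step 5: b A A A  =>  b a A A   (applied A -> a)
  Step 6: b a A A  =>  b a a A   (applied A -> a)
  Step 7: b a a A  =>  b a a a   (applied A -> a)
Final yield: b a a a
Total rewrite steps: 7

7


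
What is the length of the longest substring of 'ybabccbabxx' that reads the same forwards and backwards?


Scanning 'ybabccbabxx' for palindromic substrings.
Substring at positions 1-8: 'babccbab'.
Check: reverse('babccbab') = 'babccbab' -> palindrome confirmed.
Neighbouring characters ('y' / 'x') break symmetry, so it cannot extend further.
No longer palindromic substring exists; longest length = 8

8


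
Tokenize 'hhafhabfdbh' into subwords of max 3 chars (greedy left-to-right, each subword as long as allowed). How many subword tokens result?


'hhafhabfdbh' has 11 characters.
Chunking with max size 3:
  Chunk 1: 'hha' (positions 0-2)
  Chunk 2: 'fha' (positions 3-5)
  Chunk 3: 'bfd' (positions 6-8)
  Chunk 4: 'bh' (positions 9-10)
Total chunks: ceil(11 / 3) = 4

4


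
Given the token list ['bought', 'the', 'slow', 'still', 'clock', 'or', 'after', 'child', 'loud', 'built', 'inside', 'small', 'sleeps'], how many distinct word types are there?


Listing all tokens and tracking unique types:
  Token 1: 'bought' -> NEW (unique so far: 1)
  Token 2: 'the' -> NEW (unique so far: 2)
  Token 3: 'slow' -> NEW (unique so far: 3)
  Token 4: 'still' -> NEW (unique so far: 4)
  Token 5: 'clock' -> NEW (unique so far: 5)
  Token 6: 'or' -> NEW (unique so far: 6)
  Token 7: 'after' -> NEW (unique so far: 7)
  Token 8: 'child' -> NEW (unique so far: 8)
  Token 9: 'loud' -> NEW (unique so far: 9)
  Token 10: 'built' -> NEW (unique so far: 10)
  Token 11: 'inside' -> NEW (unique so far: 11)
  Token 12: 'small' -> NEW (unique so far: 12)
  Token 13: 'sleeps' -> NEW (unique so far: 13)
Unique types: ('after', 'bought', 'built', 'child', 'clock', 'inside', 'loud', 'or', 'sleeps', 'slow', 'small', 'still', 'the')
Vocabulary size: 13

13


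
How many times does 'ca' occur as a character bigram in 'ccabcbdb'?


Scanning 'ccabcbdb' for bigram 'ca':
  Position 0: 'cc' -> no
  Position 1: 'ca' -> MATCH
  Position 2: 'ab' -> no
  Position 3: 'bc' -> no
  Position 4: 'cb' -> no
  Position 5: 'bd' -> no
  Position 6: 'db' -> no
Total matches: 1

1


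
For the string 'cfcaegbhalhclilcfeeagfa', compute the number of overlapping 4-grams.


String 'cfcaegbhalhclilcfeeagfa' has length L = 23.
Number of overlapping n-grams = L - n + 1
Substituting: 23 - 4 + 1 = 20

20


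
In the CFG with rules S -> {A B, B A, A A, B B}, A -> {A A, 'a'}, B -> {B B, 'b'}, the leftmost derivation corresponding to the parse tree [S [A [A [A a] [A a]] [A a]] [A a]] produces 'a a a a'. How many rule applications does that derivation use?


Every bracketed nonterminal node [X ...] in the tree is produced by exactly one rule application.
Reading the tree off as a leftmost derivation:
  Step 1: S  =>  A A   (applied S -> A A)
  Step 2: A A  =>  A A A   (applied A -> A A)
  Step 3: A A A  =>  A A A A   (applied A -> A A)
  Step 4: A A A A  =>  a A A A   (applied A -> a)
  Step 5: a A A A  =>  a a A A   (applied A -> a)
  Step 6: a a A A  =>  a a a A   (applied A -> a)
  Step 7: a a a A  =>  a a a a   (applied A -> a)
Final yield: a a a a
Total rewrite steps: 7

7


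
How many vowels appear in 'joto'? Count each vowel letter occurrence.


Scanning each character of 'joto':
  Position 1: 'j' -> consonant (running count: 0)
  Position 2: 'o' -> vowel (running count: 1)
  Position 3: 't' -> consonant (running count: 1)
  Position 4: 'o' -> vowel (running count: 2)
Total vowels: 2

2


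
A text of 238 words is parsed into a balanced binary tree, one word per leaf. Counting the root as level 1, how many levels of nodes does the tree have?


In a balanced binary tree with n leaves the deepest leaf is ceil(log2(n)) edges below the root,
so counting node levels inclusive of root and leaves gives ceil(log2(n)) + 1 levels.
log2(238) = 7.8948
ceil(7.8948) = 8
levels = 8 + 1 = 9

9


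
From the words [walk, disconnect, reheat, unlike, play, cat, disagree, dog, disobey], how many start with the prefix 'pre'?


Checking each word for prefix 'pre':
  'walk' -> no (count: 0)
  'disconnect' -> no (count: 0)
  'reheat' -> no (count: 0)
  'unlike' -> no (count: 0)
  'play' -> no (count: 0)
  'cat' -> no (count: 0)
  'disagree' -> no (count: 0)
  'dog' -> no (count: 0)
  'disobey' -> no (count: 0)
Total with prefix 'pre': 0

0


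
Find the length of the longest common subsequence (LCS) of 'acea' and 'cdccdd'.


DP table for LCS of 'acea' and 'cdccdd':
       c  d  c  c  d  d
    0  0  0  0  0  0  0
  a 0  0  0  0  0  0  0
  c 0  1  1  1  1  1  1
  e 0  1  1  1  1  1  1
  a 0  1  1  1  1  1  1
LCS: 'c'
LCS length = 1

1


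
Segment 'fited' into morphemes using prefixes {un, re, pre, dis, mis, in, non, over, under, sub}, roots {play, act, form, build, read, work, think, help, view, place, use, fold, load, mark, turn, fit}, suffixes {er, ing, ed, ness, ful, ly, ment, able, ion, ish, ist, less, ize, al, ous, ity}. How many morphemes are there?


Segmenting 'fited' against the inventory:
  'fit' -> root (morpheme 1)
  'ed' -> suffix (morpheme 2)
Total morphemes: 2

2


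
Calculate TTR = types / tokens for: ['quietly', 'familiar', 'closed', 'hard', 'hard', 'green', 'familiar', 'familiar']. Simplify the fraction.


Tokens: 8
Unique types: ('closed', 'familiar', 'green', 'hard', 'quietly') = 5
TTR = 5/8
Already in lowest terms.

5/8


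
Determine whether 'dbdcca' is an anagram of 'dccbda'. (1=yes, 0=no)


Sort characters of 'dbdcca': 'abccdd'
Sort characters of 'dccbda': 'abccdd'
Sorted forms match -> they ARE anagrams
Result: 1

1


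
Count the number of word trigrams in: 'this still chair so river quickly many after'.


Word trigrams from [8] words:
  Trigram 1: (this still chair)
  Trigram 2: (still chair so)
  Trigram 3: (chair so river)
  Trigram 4: (so river quickly)
  Trigram 5: (river quickly many)
  Trigram 6: (quickly many after)
Total word trigrams: 8 - 2 = 6

6


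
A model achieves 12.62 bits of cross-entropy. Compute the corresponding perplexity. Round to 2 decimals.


Perplexity formula: PP = 2^H
H = 12.62
PP = 2^12.62
Decompose: 2^12.62 = 2^12 * 2^0.62
2^12 = 4096, 2^0.62 ~ 1.5368752
PP ~ 4096 * 1.5368752 = 6295.0408192
Rounded to 2 decimals: 6295.04

6295.04


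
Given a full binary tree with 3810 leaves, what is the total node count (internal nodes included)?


Leaf nodes (terminals): 3810
Internal nodes = n - 1 = 3810 - 1 = 3809
Total = leaves + internal = 3810 + 3809 = 7619

7619


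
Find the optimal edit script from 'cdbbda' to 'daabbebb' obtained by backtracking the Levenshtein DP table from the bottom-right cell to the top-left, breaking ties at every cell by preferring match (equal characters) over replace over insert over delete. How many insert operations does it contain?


Edit distance = 6. Backtracking from cell (6, 8) with preference match > replace > insert > delete,
then listing the resulting alignment 'cdbbda' -> 'daabbebb' left to right:
  Step 1: insert 'd' [insertion #1]
  Step 2: replace c->a
  Step 3: replace d->a
  Step 4: keep 'b'
  Step 5: keep 'b'
  Step 6: insert 'e' [insertion #2]
  Step 7: replace d->b
  Step 8: replace a->b
Total insertions: 2

2


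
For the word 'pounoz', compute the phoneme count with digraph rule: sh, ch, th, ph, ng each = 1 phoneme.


Parsing 'pounoz' greedily, digraphs first:
  'p' -> consonant phoneme (phonemes so far: 1)
  'o' -> vowel phoneme (phonemes so far: 2)
  'u' -> vowel phoneme (phonemes so far: 3)
  'n' -> consonant phoneme (phonemes so far: 4)
  'o' -> vowel phoneme (phonemes so far: 5)
  'z' -> consonant phoneme (phonemes so far: 6)
Total phonemes: 6

6


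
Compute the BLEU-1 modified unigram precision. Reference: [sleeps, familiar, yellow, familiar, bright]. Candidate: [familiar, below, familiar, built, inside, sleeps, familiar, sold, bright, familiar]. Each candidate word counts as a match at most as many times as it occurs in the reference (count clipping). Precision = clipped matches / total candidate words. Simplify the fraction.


Reference word counts: {'bright': 1, 'familiar': 2, 'sleeps': 1, 'yellow': 1}
Checking each candidate word (with clipping):
  'familiar' -> in reference (ref count 2, used 1/2) -> match (matches: 1)
  'below' -> not in reference -> no match (matches: 1)
  'familiar' -> in reference (ref count 2, used 2/2) -> match (matches: 2)
  'built' -> not in reference -> no match (matches: 2)
  'inside' -> not in reference -> no match (matches: 2)
  'sleeps' -> in reference (ref count 1, used 1/1) -> match (matches: 3)
  'familiar' -> ref count 2 already used up (2/2) -> clipped, no match (matches: 3)
  'sold' -> not in reference -> no match (matches: 3)
  'bright' -> in reference (ref count 1, used 1/1) -> match (matches: 4)
  'familiar' -> ref count 2 already used up (2/2) -> clipped, no match (matches: 4)
Clipped matches: 4, Candidate length: 10
Precision = 4/10 = 2/5

2/5


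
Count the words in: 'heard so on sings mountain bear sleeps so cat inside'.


Counting words by splitting on spaces:
  Word 1: 'heard'
  Word 2: 'so'
  Word 3: 'on'
  Word 4: 'sings'
  Word 5: 'mountain'
  Word 6: 'bear'
  Word 7: 'sleeps'
  Word 8: 'so'
  Word 9: 'cat'
  Word 10: 'inside'
Total words: 10

10


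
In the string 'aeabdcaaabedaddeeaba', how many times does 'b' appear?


Scanning 'aeabdcaaabedaddeeaba' for 'b':
  Position 3: 'b' -> MATCH (count: 1)
  Position 9: 'b' -> MATCH (count: 2)
  Position 18: 'b' -> MATCH (count: 3)
Total occurrences of 'b': 3

3


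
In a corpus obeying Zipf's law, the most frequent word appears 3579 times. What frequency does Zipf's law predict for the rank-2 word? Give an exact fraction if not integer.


Zipf's law: freq(rank) = f1 / rank
f1 = 3579, rank = 2
freq = 3579 / 2
GCD(3579, 2) = 1
Simplified: 3579/2

3579/2


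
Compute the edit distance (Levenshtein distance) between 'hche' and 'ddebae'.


Building DP table for s1='hche' (len 4) and s2='ddebae' (len 6):
       d  d  e  b  a  e
    0  1  2  3  4  5  6
  h 1  1  2  3  4  5  6
  c 2  2  2  3  4  5  6
  h 3  3  3  3  4  5  6
  e 4  4  4  3  4  5  5
Edit distance = dp[4][6] = 5

5


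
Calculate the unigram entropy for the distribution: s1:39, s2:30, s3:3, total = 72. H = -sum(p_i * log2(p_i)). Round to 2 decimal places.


Computing entropy H = -sum(p_i * log2(p_i)):
  s1: p = 39/72 = 0.5417, -p*log2(p) = 0.4791
  s2: p = 30/72 = 0.4167, -p*log2(p) = 0.5263
  s3: p = 3/72 = 0.0417, -p*log2(p) = 0.1910
H = sum of terms = 1.1964
Rounded to 2 decimals: 1.20

1.20


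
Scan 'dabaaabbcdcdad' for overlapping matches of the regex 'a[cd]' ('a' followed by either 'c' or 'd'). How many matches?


Pattern: a[cd] means 'a' followed by either 'c' or 'd'.
Scanning 'dabaaabbcdcdad' position-by-position:
  Pos 0: window 'da' -> no
  Pos 1: window 'ab' -> no
  Pos 2: window 'ba' -> no
  Pos 3: window 'aa' -> no
  Pos 4: window 'aa' -> no
  Pos 5: window 'ab' -> no
  Pos 6: window 'bb' -> no
  Pos 7: window 'bc' -> no
  Pos 8: window 'cd' -> no
  Pos 9: window 'dc' -> no
  Pos 10: window 'cd' -> no
  Pos 11: window 'da' -> no
  Pos 12: window 'ad' -> MATCH
  Pos 13: window 'd' -> no
Total matches: 1

1


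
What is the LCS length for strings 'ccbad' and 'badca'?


DP table for LCS of 'ccbad' and 'badca':
       b  a  d  c  a
    0  0  0  0  0  0
  c 0  0  0  0  1  1
  c 0  0  0  0  1  1
  b 0  1  1  1  1  1
  a 0  1  2  2  2  2
  d 0  1  2  3  3  3
LCS: 'bad'
LCS length = 3

3


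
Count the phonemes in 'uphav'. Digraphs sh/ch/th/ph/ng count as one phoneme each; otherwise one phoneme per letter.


Parsing 'uphav' greedily, digraphs first:
  'u' -> vowel phoneme (phonemes so far: 1)
  'ph' -> digraph (1 consonant phoneme) (phonemes so far: 2)
  'a' -> vowel phoneme (phonemes so far: 3)
  'v' -> consonant phoneme (phonemes so far: 4)
Total phonemes: 4

4


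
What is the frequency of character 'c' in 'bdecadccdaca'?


Scanning 'bdecadccdaca' for 'c':
  Position 3: 'c' -> MATCH (count: 1)
  Position 6: 'c' -> MATCH (count: 2)
  Position 7: 'c' -> MATCH (count: 3)
  Position 10: 'c' -> MATCH (count: 4)
Total occurrences of 'c': 4

4


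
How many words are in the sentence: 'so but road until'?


Counting words by splitting on spaces:
  Word 1: 'so'
  Word 2: 'but'
  Word 3: 'road'
  Word 4: 'until'
Total words: 4

4


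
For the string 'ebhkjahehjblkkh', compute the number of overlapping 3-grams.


String 'ebhkjahehjblkkh' has length L = 15.
Number of overlapping n-grams = L - n + 1
Substituting: 15 - 3 + 1 = 13

13


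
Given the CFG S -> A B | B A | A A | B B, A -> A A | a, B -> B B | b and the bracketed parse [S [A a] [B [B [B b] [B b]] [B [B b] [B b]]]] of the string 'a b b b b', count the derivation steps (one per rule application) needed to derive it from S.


Every bracketed nonterminal node [X ...] in the tree is produced by exactly one rule application.
Reading the tree off as a leftmost derivation:
  Step 1: S  =>  A B   (applied S -> A B)
  Step 2: A B  =>  a B   (applied A -> a)
  Step 3: a B  =>  a B B   (applied B -> B B)
  Step 4: a B B  =>  a B B B   (applied B -> B B)
  Step 5: a B B B  =>  a b B B   (applied B -> b)
  Step 6: a b B B  =>  a b b B   (applied B -> b)
  Step 7: a b b B  =>  a b b B B   (applied B -> B B)
  Step 8: a b b B B  =>  a b b b B   (applied B -> b)
  Step 9: a b b b B  =>  a b b b b   (applied B -> b)
Final yield: a b b b b
Total rewrite steps: 9

9


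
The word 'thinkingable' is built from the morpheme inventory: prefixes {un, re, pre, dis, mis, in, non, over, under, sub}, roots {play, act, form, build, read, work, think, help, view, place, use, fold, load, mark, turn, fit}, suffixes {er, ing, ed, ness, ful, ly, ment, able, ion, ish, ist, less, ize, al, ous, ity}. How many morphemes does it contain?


Segmenting 'thinkingable' against the inventory:
  'think' -> root (morpheme 1)
  'ing' -> suffix (morpheme 2)
  'able' -> suffix (morpheme 3)
Total morphemes: 3

3


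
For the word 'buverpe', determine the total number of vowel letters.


Scanning each character of 'buverpe':
  Position 1: 'b' -> consonant (running count: 0)
  Position 2: 'u' -> vowel (running count: 1)
  Position 3: 'v' -> consonant (running count: 1)
  Position 4: 'e' -> vowel (running count: 2)
  Position 5: 'r' -> consonant (running count: 2)
  Position 6: 'p' -> consonant (running count: 2)
  Position 7: 'e' -> vowel (running count: 3)
Total vowels: 3

3


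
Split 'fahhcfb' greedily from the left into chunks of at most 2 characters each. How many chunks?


'fahhcfb' has 7 characters.
Chunking with max size 2:
  Chunk 1: 'fa' (positions 0-1)
  Chunk 2: 'hh' (positions 2-3)
  Chunk 3: 'cf' (positions 4-5)
  Chunk 4: 'b' (positions 6-6)
Total chunks: ceil(7 / 2) = 4

4


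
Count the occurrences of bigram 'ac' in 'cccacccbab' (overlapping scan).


Scanning 'cccacccbab' for bigram 'ac':
  Position 0: 'cc' -> no
  Position 1: 'cc' -> no
  Position 2: 'ca' -> no
  Position 3: 'ac' -> MATCH
  Position 4: 'cc' -> no
  Position 5: 'cc' -> no
  Position 6: 'cb' -> no
  Position 7: 'ba' -> no
  Position 8: 'ab' -> no
Total matches: 1

1


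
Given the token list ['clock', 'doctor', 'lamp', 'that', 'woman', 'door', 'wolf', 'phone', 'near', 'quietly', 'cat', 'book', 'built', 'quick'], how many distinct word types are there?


Listing all tokens and tracking unique types:
  Token 1: 'clock' -> NEW (unique so far: 1)
  Token 2: 'doctor' -> NEW (unique so far: 2)
  Token 3: 'lamp' -> NEW (unique so far: 3)
  Token 4: 'that' -> NEW (unique so far: 4)
  Token 5: 'woman' -> NEW (unique so far: 5)
  Token 6: 'door' -> NEW (unique so far: 6)
  Token 7: 'wolf' -> NEW (unique so far: 7)
  Token 8: 'phone' -> NEW (unique so far: 8)
  Token 9: 'near' -> NEW (unique so far: 9)
  Token 10: 'quietly' -> NEW (unique so far: 10)
  Token 11: 'cat' -> NEW (unique so far: 11)
  Token 12: 'book' -> NEW (unique so far: 12)
  Token 13: 'built' -> NEW (unique so far: 13)
  Token 14: 'quick' -> NEW (unique so far: 14)
Unique types: ('book', 'built', 'cat', 'clock', 'doctor', 'door', 'lamp', 'near', 'phone', 'quick', 'quietly', 'that', 'wolf', 'woman')
Vocabulary size: 14

14


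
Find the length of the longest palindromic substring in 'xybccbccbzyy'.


Scanning 'xybccbccbzyy' for palindromic substrings.
Substring at positions 2-8: 'bccbccb'.
Check: reverse('bccbccb') = 'bccbccb' -> palindrome confirmed.
Neighbouring characters ('y' / 'z') break symmetry, so it cannot extend further.
No longer palindromic substring exists; longest length = 7

7


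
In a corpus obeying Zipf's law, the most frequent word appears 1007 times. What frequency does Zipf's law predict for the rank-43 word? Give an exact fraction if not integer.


Zipf's law: freq(rank) = f1 / rank
f1 = 1007, rank = 43
freq = 1007 / 43
GCD(1007, 43) = 1
Simplified: 1007/43

1007/43


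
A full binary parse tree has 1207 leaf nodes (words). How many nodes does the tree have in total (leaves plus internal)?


Leaf nodes (terminals): 1207
Internal nodes = n - 1 = 1207 - 1 = 1206
Total = leaves + internal = 1207 + 1206 = 2413

2413


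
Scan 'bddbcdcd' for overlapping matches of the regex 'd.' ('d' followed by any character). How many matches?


Pattern: d. means 'd' followed by any character.
Scanning 'bddbcdcd' position-by-position:
  Pos 0: window 'bd' -> no
  Pos 1: window 'dd' -> MATCH
  Pos 2: window 'db' -> MATCH
  Pos 3: window 'bc' -> no
  Pos 4: window 'cd' -> no
  Pos 5: window 'dc' -> MATCH
  Pos 6: window 'cd' -> no
  Pos 7: window 'd' -> no
Total matches: 3

3


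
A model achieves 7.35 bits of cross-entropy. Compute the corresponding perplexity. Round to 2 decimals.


Perplexity formula: PP = 2^H
H = 7.35
PP = 2^7.35
Decompose: 2^7.35 = 2^7 * 2^0.35
2^7 = 128, 2^0.35 ~ 1.2745606
PP ~ 128 * 1.2745606 = 163.1437568
Rounded to 2 decimals: 163.14

163.14


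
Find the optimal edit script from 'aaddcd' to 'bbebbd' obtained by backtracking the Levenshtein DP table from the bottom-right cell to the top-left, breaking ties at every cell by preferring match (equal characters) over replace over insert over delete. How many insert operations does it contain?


Edit distance = 5. Backtracking from cell (6, 6) with preference match > replace > insert > delete,
then listing the resulting alignment 'aaddcd' -> 'bbebbd' left to right:
  Step 1: replace a->b
  Step 2: replace a->b
  Step 3: replace d->e
  Step 4: replace d->b
  Step 5: replace c->b
  Step 6: keep 'd'
Total insertions: 0

0


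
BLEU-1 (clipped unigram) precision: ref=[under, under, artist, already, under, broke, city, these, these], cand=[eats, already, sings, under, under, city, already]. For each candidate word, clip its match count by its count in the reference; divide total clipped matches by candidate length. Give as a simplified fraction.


Reference word counts: {'already': 1, 'artist': 1, 'broke': 1, 'city': 1, 'these': 2, 'under': 3}
Checking each candidate word (with clipping):
  'eats' -> not in reference -> no match (matches: 0)
  'already' -> in reference (ref count 1, used 1/1) -> match (matches: 1)
  'sings' -> not in reference -> no match (matches: 1)
  'under' -> in reference (ref count 3, used 1/3) -> match (matches: 2)
  'under' -> in reference (ref count 3, used 2/3) -> match (matches: 3)
  'city' -> in reference (ref count 1, used 1/1) -> match (matches: 4)
  'already' -> ref count 1 already used up (1/1) -> clipped, no match (matches: 4)
Clipped matches: 4, Candidate length: 7
Precision = 4/7

4/7


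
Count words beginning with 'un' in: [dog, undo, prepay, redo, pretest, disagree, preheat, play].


Checking each word for prefix 'un':
  'dog' -> no (count: 0)
  'undo' -> YES, starts with 'un' (count: 1)
  'prepay' -> no (count: 1)
  'redo' -> no (count: 1)
  'pretest' -> no (count: 1)
  'disagree' -> no (count: 1)
  'preheat' -> no (count: 1)
  'play' -> no (count: 1)
Total with prefix 'un': 1

1


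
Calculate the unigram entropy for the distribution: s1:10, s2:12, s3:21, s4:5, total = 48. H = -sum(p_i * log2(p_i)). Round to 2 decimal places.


Computing entropy H = -sum(p_i * log2(p_i)):
  s1: p = 10/48 = 0.2083, -p*log2(p) = 0.4715
  s2: p = 12/48 = 0.2500, -p*log2(p) = 0.5000
  s3: p = 21/48 = 0.4375, -p*log2(p) = 0.5218
  s4: p = 5/48 = 0.1042, -p*log2(p) = 0.3399
H = sum of terms = 1.8332
Rounded to 2 decimals: 1.83

1.83


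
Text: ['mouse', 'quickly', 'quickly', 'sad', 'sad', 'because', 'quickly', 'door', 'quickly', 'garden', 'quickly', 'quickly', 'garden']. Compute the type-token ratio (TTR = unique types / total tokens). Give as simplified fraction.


Tokens: 13
Unique types: ('because', 'door', 'garden', 'mouse', 'quickly', 'sad') = 6
TTR = 6/13
Already in lowest terms.

6/13


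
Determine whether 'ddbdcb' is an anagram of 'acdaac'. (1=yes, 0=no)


Sort characters of 'ddbdcb': 'bbcddd'
Sort characters of 'acdaac': 'aaaccd'
Sorted forms differ -> they are NOT anagrams
Result: 0

0


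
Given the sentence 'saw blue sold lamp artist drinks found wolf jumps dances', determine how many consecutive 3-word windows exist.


Word trigrams from [10] words:
  Trigram 1: (saw blue sold)
  Trigram 2: (blue sold lamp)
  Trigram 3: (sold lamp artist)
  Trigram 4: (lamp artist drinks)
  Trigram 5: (artist drinks found)
  Trigram 6: (drinks found wolf)
  Trigram 7: (found wolf jumps)
  Trigram 8: (wolf jumps dances)
Total word trigrams: 10 - 2 = 8

8


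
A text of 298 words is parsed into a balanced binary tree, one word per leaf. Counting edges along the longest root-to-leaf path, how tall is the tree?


In a balanced binary tree with n leaves the deepest leaf is ceil(log2(n)) edges below the root.
log2(298) = 8.2192
ceil(8.2192) = 9
height (edges) = 9

9


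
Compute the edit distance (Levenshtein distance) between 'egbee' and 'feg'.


Building DP table for s1='egbee' (len 5) and s2='feg' (len 3):
       f  e  g
    0  1  2  3
  e 1  1  1  2
  g 2  2  2  1
  b 3  3  3  2
  e 4  4  3  3
  e 5  5  4  4
Edit distance = dp[5][3] = 4

4


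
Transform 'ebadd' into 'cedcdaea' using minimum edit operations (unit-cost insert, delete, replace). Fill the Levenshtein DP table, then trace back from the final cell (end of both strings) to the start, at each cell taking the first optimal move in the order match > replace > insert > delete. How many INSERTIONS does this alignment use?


Edit distance = 6. Backtracking from cell (5, 8) with preference match > replace > insert > delete,
then listing the resulting alignment 'ebadd' -> 'cedcdaea' left to right:
  Step 1: insert 'c' [insertion #1]
  Step 2: keep 'e'
  Step 3: insert 'd' [insertion #2]
  Step 4: insert 'c' [insertion #3]
  Step 5: replace b->d
  Step 6: keep 'a'
  Step 7: replace d->e
  Step 8: replace d->a
Total insertions: 3

3


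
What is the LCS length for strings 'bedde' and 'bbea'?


DP table for LCS of 'bedde' and 'bbea':
       b  b  e  a
    0  0  0  0  0
  b 0  1  1  1  1
  e 0  1  1  2  2
  d 0  1  1  2  2
  d 0  1  1  2  2
  e 0  1  1  2  2
LCS: 'be'
LCS length = 2

2


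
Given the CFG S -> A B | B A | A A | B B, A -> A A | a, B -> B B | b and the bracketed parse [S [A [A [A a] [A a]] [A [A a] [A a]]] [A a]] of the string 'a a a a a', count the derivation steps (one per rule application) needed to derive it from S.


Every bracketed nonterminal node [X ...] in the tree is produced by exactly one rule application.
Reading the tree off as a leftmost derivation:
  Step 1: S  =>  A A   (applied S -> A A)
  Step 2: A A  =>  A A A   (applied A -> A A)
  Step 3: A A A  =>  A A A A   (applied A -> A A)
  Step 4: A A A A  =>  a A A A   (applied A -> a)
  Step 5: a A A A  =>  a a A A   (applied A -> a)
  Step 6: a a A A  =>  a a A A A   (applied A -> A A)
  Step 7: a a A A A  =>  a a a A A   (applied A -> a)
  Step 8: a a a A A  =>  a a a a A   (applied A -> a)
  Step 9: a a a a A  =>  a a a a a   (applied A -> a)
Final yield: a a a a a
Total rewrite steps: 9

9


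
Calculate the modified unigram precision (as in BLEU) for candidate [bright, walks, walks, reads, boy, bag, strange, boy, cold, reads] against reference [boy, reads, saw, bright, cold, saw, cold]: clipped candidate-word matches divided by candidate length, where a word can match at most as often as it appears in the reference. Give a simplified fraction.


Reference word counts: {'boy': 1, 'bright': 1, 'cold': 2, 'reads': 1, 'saw': 2}
Checking each candidate word (with clipping):
  'bright' -> in reference (ref count 1, used 1/1) -> match (matches: 1)
  'walks' -> not in reference -> no match (matches: 1)
  'walks' -> not in reference -> no match (matches: 1)
  'reads' -> in reference (ref count 1, used 1/1) -> match (matches: 2)
  'boy' -> in reference (ref count 1, used 1/1) -> match (matches: 3)
  'bag' -> not in reference -> no match (matches: 3)
  'strange' -> not in reference -> no match (matches: 3)
  'boy' -> ref count 1 already used up (1/1) -> clipped, no match (matches: 3)
  'cold' -> in reference (ref count 2, used 1/2) -> match (matches: 4)
  'reads' -> ref count 1 already used up (1/1) -> clipped, no match (matches: 4)
Clipped matches: 4, Candidate length: 10
Precision = 4/10 = 2/5

2/5


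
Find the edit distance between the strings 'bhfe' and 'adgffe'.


Building DP table for s1='bhfe' (len 4) and s2='adgffe' (len 6):
       a  d  g  f  f  e
    0  1  2  3  4  5  6
  b 1  1  2  3  4  5  6
  h 2  2  2  3  4  5  6
  f 3  3  3  3  3  4  5
  e 4  4  4  4  4  4  4
Edit distance = dp[4][6] = 4

4


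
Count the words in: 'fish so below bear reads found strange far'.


Counting words by splitting on spaces:
  Word 1: 'fish'
  Word 2: 'so'
  Word 3: 'below'
  Word 4: 'bear'
  Word 5: 'reads'
  Word 6: 'found'
  Word 7: 'strange'
  Word 8: 'far'
Total words: 8

8


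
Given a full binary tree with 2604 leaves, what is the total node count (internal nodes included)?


Leaf nodes (terminals): 2604
Internal nodes = n - 1 = 2604 - 1 = 2603
Total = leaves + internal = 2604 + 2603 = 5207

5207


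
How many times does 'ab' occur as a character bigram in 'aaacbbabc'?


Scanning 'aaacbbabc' for bigram 'ab':
  Position 0: 'aa' -> no
  Position 1: 'aa' -> no
  Position 2: 'ac' -> no
  Position 3: 'cb' -> no
  Position 4: 'bb' -> no
  Position 5: 'ba' -> no
  Position 6: 'ab' -> MATCH
  Position 7: 'bc' -> no
Total matches: 1

1
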